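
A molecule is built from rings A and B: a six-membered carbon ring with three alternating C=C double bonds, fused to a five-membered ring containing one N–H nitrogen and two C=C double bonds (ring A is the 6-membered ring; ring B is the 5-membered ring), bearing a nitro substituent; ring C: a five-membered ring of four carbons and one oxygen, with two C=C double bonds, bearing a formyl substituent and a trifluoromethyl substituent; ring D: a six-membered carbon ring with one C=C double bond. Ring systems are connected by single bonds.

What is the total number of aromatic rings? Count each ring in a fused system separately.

Rings A and B form a fused bicyclic system (with one N–H) with 9 sp² atoms and 10 π electrons from ring double bonds plus a heteroatom lone pair. 10 = 4(2)+2, so the system is aromatic and both rings count as aromatic (indole).
Ring C is planar and fully conjugated; 2 ring double bonds (4 π electrons) plus a heteroatom lone pair (2) give 6 π electrons. 6 = 4(1)+2, so ring C is aromatic (furan).
Ring D has four sp³ carbons, so it is not fully conjugated — not aromatic (cyclohexene).
Aromatic: A, B, C. Total: 3.

3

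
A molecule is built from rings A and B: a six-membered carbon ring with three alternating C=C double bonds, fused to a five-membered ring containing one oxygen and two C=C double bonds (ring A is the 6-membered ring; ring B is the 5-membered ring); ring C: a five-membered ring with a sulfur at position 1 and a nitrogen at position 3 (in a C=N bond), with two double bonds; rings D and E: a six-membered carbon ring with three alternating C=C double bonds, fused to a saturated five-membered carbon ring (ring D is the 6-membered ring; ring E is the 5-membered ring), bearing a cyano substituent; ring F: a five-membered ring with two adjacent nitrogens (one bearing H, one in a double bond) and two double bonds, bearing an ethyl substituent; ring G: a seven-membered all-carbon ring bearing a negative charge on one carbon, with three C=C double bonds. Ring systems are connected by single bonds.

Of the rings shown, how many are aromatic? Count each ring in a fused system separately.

Rings A and B form a fused bicyclic system (with one oxygen) with 9 sp² atoms and 10 π electrons from ring double bonds plus a heteroatom lone pair. 10 = 4(2)+2, so the system is aromatic and both rings count as aromatic (benzofuran).
Ring C has a continuous p-orbital overlap around the ring; 2 ring double bonds (4 π electrons) plus a heteroatom lone pair (2) give 6 π electrons. 6 = 4(1)+2, so ring C is aromatic (thiazole).
Ring D has a continuous p-orbital overlap around the ring; 3 ring double bonds give 6 π electrons. Since 6 = 4n+2 (n=1), ring D is aromatic (benzene ring).
Ring E has three sp³ carbons, so it is not fully conjugated — not aromatic (cyclopentane ring).
Ring F is planar and fully conjugated; 2 ring double bonds (4 π electrons) plus a heteroatom lone pair (2) give 6 π electrons. Since 6 = 4n+2 (n=1), ring F is aromatic (pyrazole).
Ring G has only sp² ring atoms; a planar conformation would have a fully conjugated π system of 8 electrons. But 8 = 4(2), which is 4n not 4n+2, so ring G is not aromatic (cycloheptatrienyl anion).
Aromatic: A, B, C, D, F. Total: 5.

5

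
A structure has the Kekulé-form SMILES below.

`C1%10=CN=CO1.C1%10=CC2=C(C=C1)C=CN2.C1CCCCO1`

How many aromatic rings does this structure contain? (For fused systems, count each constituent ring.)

The SMILES encodes a five-membered ring with an oxygen at position 1 and a nitrogen at position 3 (in a C=N bond), with two double bonds; a six-membered carbon ring with three alternating C=C double bonds, fused to a five-membered ring containing one N–H nitrogen and two C=C double bonds; a six-membered saturated ring of five carbons and one oxygen.
The 5-membered ring with one oxygen and one =N– is fully conjugated (every ring atom contributes a p orbital); 2 ring double bonds (4 π electrons) plus a heteroatom lone pair (2) give 6 π electrons. 6 = 4(1)+2, so it is aromatic (oxazole).
The fused 6/5-membered bicyclic (with one N–H) is a single π system with 9 sp² atoms and 10 π electrons from ring double bonds plus a heteroatom lone pair. 10 = 4(2)+2, so the system is aromatic and both rings count as aromatic (indole).
The 6-membered ring with one oxygen has only sp³ atoms, so it is not fully conjugated — not aromatic (tetrahydropyran).
3 of the 4 rings are aromatic. Total: 3.

3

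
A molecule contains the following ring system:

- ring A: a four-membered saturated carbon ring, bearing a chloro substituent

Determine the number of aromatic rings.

Ring A has only sp³ atoms, so it is not fully conjugated — not aromatic (cyclobutane).

0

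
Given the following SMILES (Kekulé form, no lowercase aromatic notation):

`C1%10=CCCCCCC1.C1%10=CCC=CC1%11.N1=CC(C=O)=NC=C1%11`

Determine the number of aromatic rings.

The SMILES encodes an eight-membered carbon ring with one C=C double bond; a six-membered carbon ring with two isolated C=C double bonds and two sp³ carbons; a six-membered ring with nitrogens at positions 1 and 4 and three alternating double bonds.
The 8-membered ring has six sp³ carbons, so it is not fully conjugated — not aromatic (cyclooctene).
The 6-membered ring has two sp³ carbons, so it is not fully conjugated — not aromatic (1,4-cyclohexadiene).
The 6-membered ring with two nitrogens (1,4) has a continuous p-orbital overlap around the ring; 3 ring double bonds give 6 π electrons. Since 6 = 4n+2 (n=1), it is aromatic (pyrazine).
1 of the 3 rings is aromatic. Total: 1.

1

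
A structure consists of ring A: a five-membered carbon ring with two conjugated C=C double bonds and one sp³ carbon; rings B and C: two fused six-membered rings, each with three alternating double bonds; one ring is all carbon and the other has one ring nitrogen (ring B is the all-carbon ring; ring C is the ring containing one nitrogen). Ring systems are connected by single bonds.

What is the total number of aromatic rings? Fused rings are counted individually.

Ring A has one sp³ carbon, so it is not fully conjugated — not aromatic (cyclopentadiene).
Rings B and C form a fused bicyclic system (with one nitrogen) with 10 sp² atoms and 10 π electrons from ring double bonds. 10 = 4(2)+2, so the system is aromatic and both rings count as aromatic (quinoline).
Aromatic: B, C. Total: 2.

2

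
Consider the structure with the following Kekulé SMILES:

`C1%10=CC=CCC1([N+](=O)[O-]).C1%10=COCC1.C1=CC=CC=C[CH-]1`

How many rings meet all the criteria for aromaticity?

0

The SMILES encodes a six-membered carbon ring with two conjugated C=C double bonds and two sp³ carbons; a five-membered ring of four carbons and one oxygen, with one C=C double bond and two sp³ carbons; a seven-membered all-carbon ring bearing a negative charge on one carbon, with three C=C double bonds.
The 6-membered ring has two sp³ carbons, so it is not fully conjugated — not aromatic (1,3-cyclohexadiene).
The 5-membered ring with one oxygen has two sp³ carbons, so it is not fully conjugated — not aromatic (2,3-dihydrofuran).
The 7-membered ring has only sp² ring atoms; a planar conformation would have a fully conjugated π system of 8 electrons. But 8 = 4(2), which is 4n not 4n+2, so it is not aromatic (cycloheptatrienyl anion).
None of the rings are aromatic. Total: 0.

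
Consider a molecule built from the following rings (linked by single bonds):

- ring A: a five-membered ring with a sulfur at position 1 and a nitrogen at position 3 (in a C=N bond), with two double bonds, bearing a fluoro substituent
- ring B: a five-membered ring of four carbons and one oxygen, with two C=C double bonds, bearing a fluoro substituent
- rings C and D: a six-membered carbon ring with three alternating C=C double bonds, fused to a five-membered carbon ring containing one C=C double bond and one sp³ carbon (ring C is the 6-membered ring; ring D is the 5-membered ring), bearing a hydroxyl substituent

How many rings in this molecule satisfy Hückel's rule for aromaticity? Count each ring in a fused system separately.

Ring A is fully conjugated (every ring atom contributes a p orbital); 2 ring double bonds (4 π electrons) plus a heteroatom lone pair (2) give 6 π electrons. That satisfies 4n+2 with n=1, so ring A is aromatic (thiazole).
Ring B is planar and fully conjugated; 2 ring double bonds (4 π electrons) plus a heteroatom lone pair (2) give 6 π electrons. 6 = 4(1)+2, so ring B is aromatic (furan).
Ring C has a continuous p-orbital overlap around the ring; 3 ring double bonds give 6 π electrons. 6 = 4(1)+2, so ring C is aromatic (benzene ring).
Ring D has one sp³ carbon, so it is not fully conjugated — not aromatic (cyclopentene ring).
Aromatic: A, B, C. Total: 3.

3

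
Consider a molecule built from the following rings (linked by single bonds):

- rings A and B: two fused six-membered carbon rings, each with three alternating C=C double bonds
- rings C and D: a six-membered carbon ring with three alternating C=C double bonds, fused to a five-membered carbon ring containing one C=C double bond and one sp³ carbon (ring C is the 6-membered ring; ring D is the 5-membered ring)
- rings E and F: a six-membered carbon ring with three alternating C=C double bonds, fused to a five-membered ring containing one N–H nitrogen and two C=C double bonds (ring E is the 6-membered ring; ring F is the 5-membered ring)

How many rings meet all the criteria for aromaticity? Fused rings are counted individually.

Rings A and B form a fused bicyclic system with 10 sp² atoms and 10 π electrons from ring double bonds. 10 = 4(2)+2, so the system is aromatic and both rings count as aromatic (naphthalene).
Ring C is planar and fully conjugated; 3 ring double bonds give 6 π electrons. Since 6 = 4n+2 (n=1), ring C is aromatic (benzene ring).
Ring D has one sp³ carbon, so it is not fully conjugated — not aromatic (cyclopentene ring).
Rings E and F form a fused bicyclic system (with one N–H) with 9 sp² atoms and 10 π electrons from ring double bonds plus a heteroatom lone pair. 10 = 4(2)+2, so the system is aromatic and both rings count as aromatic (indole).
Aromatic: A, B, C, E, F. Total: 5.

5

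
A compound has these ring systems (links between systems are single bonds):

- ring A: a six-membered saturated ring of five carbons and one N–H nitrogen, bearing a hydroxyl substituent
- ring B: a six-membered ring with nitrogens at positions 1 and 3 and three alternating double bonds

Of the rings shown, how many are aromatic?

1

Ring A has only sp³ atoms, so it is not fully conjugated — not aromatic (piperidine).
Ring B is fully conjugated (every ring atom contributes a p orbital); 3 ring double bonds give 6 π electrons. 6 = 4(1)+2, so ring B is aromatic (pyrimidine).
Aromatic: B. Total: 1.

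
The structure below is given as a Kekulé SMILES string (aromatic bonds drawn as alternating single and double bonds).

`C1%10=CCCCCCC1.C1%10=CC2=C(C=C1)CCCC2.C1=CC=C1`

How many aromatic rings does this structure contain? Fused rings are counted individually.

1

The SMILES encodes an eight-membered carbon ring with one C=C double bond; a six-membered carbon ring with three alternating C=C double bonds, fused to a saturated six-membered carbon ring; a four-membered carbon ring with two alternating C=C double bonds.
The 8-membered ring has six sp³ carbons, so it is not fully conjugated — not aromatic (cyclooctene).
The 6-membered ring is planar and fully conjugated; 3 ring double bonds give 6 π electrons. 6 = 4(1)+2, so it is aromatic (benzene ring).
The second 6-membered ring has four sp³ carbons, so it is not fully conjugated — not aromatic (cyclohexane ring).
The 4-membered ring has only sp² ring atoms; a planar conformation would have a fully conjugated π system of 4 electrons. But 4 = 4(1), which is 4n not 4n+2, so it is not aromatic (cyclobutadiene) — cyclobutadiene is antiaromatic and distorts to a rectangle.
1 of the 4 rings is aromatic. Total: 1.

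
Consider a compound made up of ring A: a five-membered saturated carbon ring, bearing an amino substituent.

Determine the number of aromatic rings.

0

Ring A has only sp³ atoms, so it is not fully conjugated — not aromatic (cyclopentane).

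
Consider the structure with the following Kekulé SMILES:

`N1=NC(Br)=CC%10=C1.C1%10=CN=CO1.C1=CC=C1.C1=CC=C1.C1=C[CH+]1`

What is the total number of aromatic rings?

3

The SMILES encodes a six-membered ring with two adjacent nitrogens and three alternating double bonds; a five-membered ring with an oxygen at position 1 and a nitrogen at position 3 (in a C=N bond), with two double bonds; a four-membered carbon ring with two alternating C=C double bonds; a four-membered carbon ring with two alternating C=C double bonds; a three-membered all-carbon ring bearing a positive charge on one carbon, with one C=C double bond.
The 6-membered ring with two nitrogens (1,2) is fully conjugated (every ring atom contributes a p orbital); 3 ring double bonds give 6 π electrons. That satisfies 4n+2 with n=1, so it is aromatic (pyridazine).
The 5-membered ring with one oxygen and one =N– has a continuous p-orbital overlap around the ring; 2 ring double bonds (4 π electrons) plus a heteroatom lone pair (2) give 6 π electrons. 6 = 4(1)+2, so it is aromatic (oxazole).
The 4-membered ring has only sp² ring atoms; a planar conformation would have a fully conjugated π system of 4 electrons. But 4 = 4(1), which is 4n not 4n+2, so it is not aromatic (cyclobutadiene) — cyclobutadiene is antiaromatic and distorts to a rectangle.
The second 4-membered ring has only sp² ring atoms; a planar conformation would have a fully conjugated π system of 4 electrons. But 4 = 4(1), which is 4n not 4n+2, so it is not aromatic (cyclobutadiene) — cyclobutadiene is antiaromatic and distorts to a rectangle.
The 3-membered ring has a continuous p-orbital overlap around the ring; 1 ring double bond (2 π electrons) plus the carbocation's empty p orbital (0, but keeps the ring conjugated) give 2 π electrons. Since 2 = 4n+2 (n=0), it is aromatic (cyclopropenyl cation).
3 of the 5 rings are aromatic. Total: 3.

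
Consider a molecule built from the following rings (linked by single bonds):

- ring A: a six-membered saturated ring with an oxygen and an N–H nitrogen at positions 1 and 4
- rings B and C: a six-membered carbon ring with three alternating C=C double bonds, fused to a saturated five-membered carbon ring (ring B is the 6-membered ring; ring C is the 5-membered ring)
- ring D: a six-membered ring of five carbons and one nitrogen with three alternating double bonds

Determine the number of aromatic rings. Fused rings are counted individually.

2

Ring A has only sp³ atoms, so it is not fully conjugated — not aromatic (morpholine).
Ring B is planar and fully conjugated; 3 ring double bonds give 6 π electrons. Since 6 = 4n+2 (n=1), ring B is aromatic (benzene ring).
Ring C has three sp³ carbons, so it is not fully conjugated — not aromatic (cyclopentane ring).
Ring D is fully conjugated (every ring atom contributes a p orbital); 3 ring double bonds give 6 π electrons. 6 = 4(1)+2, so ring D is aromatic (pyridine).
Aromatic: B, D. Total: 2.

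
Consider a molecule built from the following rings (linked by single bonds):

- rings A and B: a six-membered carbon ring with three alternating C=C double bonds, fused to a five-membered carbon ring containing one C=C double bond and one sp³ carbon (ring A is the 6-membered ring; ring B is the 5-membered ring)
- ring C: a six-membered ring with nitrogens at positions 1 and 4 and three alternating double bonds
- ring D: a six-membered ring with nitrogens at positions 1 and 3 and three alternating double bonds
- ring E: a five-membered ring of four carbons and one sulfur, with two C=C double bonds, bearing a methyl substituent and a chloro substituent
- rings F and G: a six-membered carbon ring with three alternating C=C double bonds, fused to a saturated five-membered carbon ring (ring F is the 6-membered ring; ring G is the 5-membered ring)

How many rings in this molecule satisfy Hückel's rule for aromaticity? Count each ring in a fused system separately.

5

Ring A has a continuous p-orbital overlap around the ring; 3 ring double bonds give 6 π electrons. That satisfies 4n+2 with n=1, so ring A is aromatic (benzene ring).
Ring B has one sp³ carbon, so it is not fully conjugated — not aromatic (cyclopentene ring).
Ring C is fully conjugated (every ring atom contributes a p orbital); 3 ring double bonds give 6 π electrons. That satisfies 4n+2 with n=1, so ring C is aromatic (pyrazine).
Ring D is fully conjugated (every ring atom contributes a p orbital); 3 ring double bonds give 6 π electrons. 6 = 4(1)+2, so ring D is aromatic (pyrimidine).
Ring E has a continuous p-orbital overlap around the ring; 2 ring double bonds (4 π electrons) plus a heteroatom lone pair (2) give 6 π electrons. Since 6 = 4n+2 (n=1), ring E is aromatic (thiophene).
Ring F is fully conjugated (every ring atom contributes a p orbital); 3 ring double bonds give 6 π electrons. That satisfies 4n+2 with n=1, so ring F is aromatic (benzene ring).
Ring G has three sp³ carbons, so it is not fully conjugated — not aromatic (cyclopentane ring).
Aromatic: A, C, D, E, F. Total: 5.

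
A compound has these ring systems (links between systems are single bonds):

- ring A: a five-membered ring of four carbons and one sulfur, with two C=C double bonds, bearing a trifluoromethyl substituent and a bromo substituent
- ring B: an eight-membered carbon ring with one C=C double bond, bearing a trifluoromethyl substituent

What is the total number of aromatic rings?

1

Ring A has a continuous p-orbital overlap around the ring; 2 ring double bonds (4 π electrons) plus a heteroatom lone pair (2) give 6 π electrons. 6 = 4(1)+2, so ring A is aromatic (thiophene).
Ring B has six sp³ carbons, so it is not fully conjugated — not aromatic (cyclooctene).
Aromatic: A. Total: 1.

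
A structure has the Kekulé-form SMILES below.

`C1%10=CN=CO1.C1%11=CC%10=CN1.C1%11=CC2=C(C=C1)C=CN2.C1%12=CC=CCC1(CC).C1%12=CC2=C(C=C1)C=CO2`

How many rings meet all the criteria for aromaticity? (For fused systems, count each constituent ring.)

The SMILES encodes a five-membered ring with an oxygen at position 1 and a nitrogen at position 3 (in a C=N bond), with two double bonds; a five-membered ring of four carbons and one nitrogen bearing a hydrogen, with two C=C double bonds; a six-membered carbon ring with three alternating C=C double bonds, fused to a five-membered ring containing one N–H nitrogen and two C=C double bonds; a six-membered carbon ring with two conjugated C=C double bonds and two sp³ carbons; a six-membered carbon ring with three alternating C=C double bonds, fused to a five-membered ring containing one oxygen and two C=C double bonds.
The 5-membered ring with one oxygen and one =N– is planar and fully conjugated; 2 ring double bonds (4 π electrons) plus a heteroatom lone pair (2) give 6 π electrons. 6 = 4(1)+2, so it is aromatic (oxazole).
The 5-membered ring with one N–H has a continuous p-orbital overlap around the ring; 2 ring double bonds (4 π electrons) plus a heteroatom lone pair (2) give 6 π electrons. Since 6 = 4n+2 (n=1), it is aromatic (pyrrole).
The fused 6/5-membered bicyclic (with one N–H) is a single π system with 9 sp² atoms and 10 π electrons from ring double bonds plus a heteroatom lone pair. 10 = 4(2)+2, so the system is aromatic and both rings count as aromatic (indole).
The 6-membered ring has two sp³ carbons, so it is not fully conjugated — not aromatic (1,3-cyclohexadiene).
The fused 6/5-membered bicyclic (with one oxygen) is a single π system with 9 sp² atoms and 10 π electrons from ring double bonds plus a heteroatom lone pair. 10 = 4(2)+2, so the system is aromatic and both rings count as aromatic (benzofuran).
6 of the 7 rings are aromatic. Total: 6.

6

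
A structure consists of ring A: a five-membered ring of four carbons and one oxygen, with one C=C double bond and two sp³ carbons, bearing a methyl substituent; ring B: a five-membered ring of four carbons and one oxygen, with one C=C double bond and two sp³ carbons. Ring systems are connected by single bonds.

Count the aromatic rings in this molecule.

Ring A has two sp³ carbons, so it is not fully conjugated — not aromatic (2,3-dihydrofuran).
Ring B has two sp³ carbons, so it is not fully conjugated — not aromatic (2,3-dihydrofuran).
No ring is aromatic. Total: 0.

0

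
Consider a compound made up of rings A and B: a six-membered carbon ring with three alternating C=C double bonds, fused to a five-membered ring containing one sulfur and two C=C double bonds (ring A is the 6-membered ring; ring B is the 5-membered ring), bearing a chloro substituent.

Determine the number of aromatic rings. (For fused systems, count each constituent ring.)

Rings A and B form a fused bicyclic system (with one sulfur) with 9 sp² atoms and 10 π electrons from ring double bonds plus a heteroatom lone pair. 10 = 4(2)+2, so the system is aromatic and both rings count as aromatic (benzothiophene).
Aromatic: A, B. Total: 2.

2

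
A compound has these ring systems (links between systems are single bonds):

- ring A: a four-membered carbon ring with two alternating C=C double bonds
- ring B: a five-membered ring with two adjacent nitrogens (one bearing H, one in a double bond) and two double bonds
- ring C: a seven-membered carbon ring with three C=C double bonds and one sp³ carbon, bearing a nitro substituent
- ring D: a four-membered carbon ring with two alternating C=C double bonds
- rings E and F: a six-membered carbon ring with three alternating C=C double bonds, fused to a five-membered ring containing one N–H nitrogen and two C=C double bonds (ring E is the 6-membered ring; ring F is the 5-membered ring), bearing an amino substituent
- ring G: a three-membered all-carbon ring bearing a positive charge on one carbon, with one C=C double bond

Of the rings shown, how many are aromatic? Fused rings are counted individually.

Ring A has only sp² ring atoms; a planar conformation would have a fully conjugated π system of 4 electrons. But 4 = 4(1), which is 4n not 4n+2, so ring A is not aromatic (cyclobutadiene) — cyclobutadiene is antiaromatic and distorts to a rectangle.
Ring B is fully conjugated (every ring atom contributes a p orbital); 2 ring double bonds (4 π electrons) plus a heteroatom lone pair (2) give 6 π electrons. That satisfies 4n+2 with n=1, so ring B is aromatic (pyrazole).
Ring C has one sp³ carbon, so it is not fully conjugated — not aromatic (cycloheptatriene).
Ring D has only sp² ring atoms; a planar conformation would have a fully conjugated π system of 4 electrons. But 4 = 4(1), which is 4n not 4n+2, so ring D is not aromatic (cyclobutadiene) — cyclobutadiene is antiaromatic and distorts to a rectangle.
Rings E and F form a fused bicyclic system (with one N–H) with 9 sp² atoms and 10 π electrons from ring double bonds plus a heteroatom lone pair. 10 = 4(2)+2, so the system is aromatic and both rings count as aromatic (indole).
Ring G is fully conjugated (every ring atom contributes a p orbital); 1 ring double bond (2 π electrons) plus the carbocation's empty p orbital (0, but keeps the ring conjugated) give 2 π electrons. Since 2 = 4n+2 (n=0), ring G is aromatic (cyclopropenyl cation).
Aromatic: B, E, F, G. Total: 4.

4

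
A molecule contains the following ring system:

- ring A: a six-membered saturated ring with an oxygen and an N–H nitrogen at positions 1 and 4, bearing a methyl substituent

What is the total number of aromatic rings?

Ring A has only sp³ atoms, so it is not fully conjugated — not aromatic (morpholine).

0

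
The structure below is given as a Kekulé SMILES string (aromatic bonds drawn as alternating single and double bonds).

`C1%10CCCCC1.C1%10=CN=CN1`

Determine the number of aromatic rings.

The SMILES encodes a six-membered saturated carbon ring; a five-membered ring with nitrogens at positions 1 and 3 (one bearing H, one in a C=N bond) and two double bonds.
The 6-membered ring has only sp³ atoms, so it is not fully conjugated — not aromatic (cyclohexane).
The 5-membered ring with two nitrogens (one N–H, one =N–) is fully conjugated (every ring atom contributes a p orbital); 2 ring double bonds (4 π electrons) plus a heteroatom lone pair (2) give 6 π electrons. Since 6 = 4n+2 (n=1), it is aromatic (imidazole).
1 of the 2 rings is aromatic. Total: 1.

1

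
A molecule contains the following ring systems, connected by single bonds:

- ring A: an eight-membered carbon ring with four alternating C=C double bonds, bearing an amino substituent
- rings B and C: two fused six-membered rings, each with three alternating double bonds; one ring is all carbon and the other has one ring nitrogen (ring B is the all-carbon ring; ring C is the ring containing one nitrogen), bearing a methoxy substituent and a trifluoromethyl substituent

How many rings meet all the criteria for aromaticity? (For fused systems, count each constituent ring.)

2

Ring A has only sp² ring atoms; a planar conformation would have a fully conjugated π system of 8 electrons. But 8 = 4(2), which is 4n not 4n+2, so ring A is not aromatic (cyclooctatetraene) — cyclooctatetraene distorts into a non-planar tub to avoid antiaromaticity.
Rings B and C form a fused bicyclic system (with one nitrogen) with 10 sp² atoms and 10 π electrons from ring double bonds. 10 = 4(2)+2, so the system is aromatic and both rings count as aromatic (quinoline).
Aromatic: B, C. Total: 2.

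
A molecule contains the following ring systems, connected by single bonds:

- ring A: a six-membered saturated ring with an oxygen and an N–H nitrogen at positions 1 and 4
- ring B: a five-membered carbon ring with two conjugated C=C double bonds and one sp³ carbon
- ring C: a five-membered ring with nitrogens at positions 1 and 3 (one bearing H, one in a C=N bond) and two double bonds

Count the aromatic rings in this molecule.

1

Ring A has only sp³ atoms, so it is not fully conjugated — not aromatic (morpholine).
Ring B has one sp³ carbon, so it is not fully conjugated — not aromatic (cyclopentadiene).
Ring C is planar and fully conjugated; 2 ring double bonds (4 π electrons) plus a heteroatom lone pair (2) give 6 π electrons. That satisfies 4n+2 with n=1, so ring C is aromatic (imidazole).
Aromatic: C. Total: 1.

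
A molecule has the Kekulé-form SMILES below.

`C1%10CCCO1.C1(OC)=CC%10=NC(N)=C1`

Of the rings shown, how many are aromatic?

The SMILES encodes a five-membered saturated ring of four carbons and one oxygen; a six-membered ring of five carbons and one nitrogen with three alternating double bonds.
The 5-membered ring with one oxygen has only sp³ atoms, so it is not fully conjugated — not aromatic (tetrahydrofuran).
The 6-membered ring with one nitrogen has a continuous p-orbital overlap around the ring; 3 ring double bonds give 6 π electrons. 6 = 4(1)+2, so it is aromatic (pyridine).
1 of the 2 rings is aromatic. Total: 1.

1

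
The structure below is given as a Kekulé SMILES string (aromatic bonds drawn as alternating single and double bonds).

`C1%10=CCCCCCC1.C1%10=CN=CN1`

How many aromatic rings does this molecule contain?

1

The SMILES encodes an eight-membered carbon ring with one C=C double bond; a five-membered ring with nitrogens at positions 1 and 3 (one bearing H, one in a C=N bond) and two double bonds.
The 8-membered ring has six sp³ carbons, so it is not fully conjugated — not aromatic (cyclooctene).
The 5-membered ring with two nitrogens (one N–H, one =N–) is planar and fully conjugated; 2 ring double bonds (4 π electrons) plus a heteroatom lone pair (2) give 6 π electrons. 6 = 4(1)+2, so it is aromatic (imidazole).
1 of the 2 rings is aromatic. Total: 1.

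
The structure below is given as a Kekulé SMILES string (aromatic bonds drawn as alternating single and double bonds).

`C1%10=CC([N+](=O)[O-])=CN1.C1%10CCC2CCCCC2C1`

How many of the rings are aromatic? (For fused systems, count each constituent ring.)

1

The SMILES encodes a five-membered ring of four carbons and one nitrogen bearing a hydrogen, with two C=C double bonds; two fused six-membered saturated carbon rings.
The 5-membered ring with one N–H is planar and fully conjugated; 2 ring double bonds (4 π electrons) plus a heteroatom lone pair (2) give 6 π electrons. That satisfies 4n+2 with n=1, so it is aromatic (pyrrole).
The 6-membered ring has only sp³ atoms, so it is not fully conjugated — not aromatic (cyclohexane ring).
The second 6-membered ring has only sp³ atoms, so it is not fully conjugated — not aromatic (cyclohexane ring).
1 of the 3 rings is aromatic. Total: 1.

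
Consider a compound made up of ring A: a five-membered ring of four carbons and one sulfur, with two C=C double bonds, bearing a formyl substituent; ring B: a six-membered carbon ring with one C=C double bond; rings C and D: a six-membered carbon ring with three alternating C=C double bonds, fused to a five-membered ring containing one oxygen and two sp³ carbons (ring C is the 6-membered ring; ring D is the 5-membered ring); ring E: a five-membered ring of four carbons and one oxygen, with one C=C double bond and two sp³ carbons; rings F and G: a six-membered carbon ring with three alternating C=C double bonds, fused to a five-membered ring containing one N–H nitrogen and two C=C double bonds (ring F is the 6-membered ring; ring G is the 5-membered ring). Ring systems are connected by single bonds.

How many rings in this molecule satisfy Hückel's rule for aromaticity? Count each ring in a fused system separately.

4

Ring A is planar and fully conjugated; 2 ring double bonds (4 π electrons) plus a heteroatom lone pair (2) give 6 π electrons. 6 = 4(1)+2, so ring A is aromatic (thiophene).
Ring B has four sp³ carbons, so it is not fully conjugated — not aromatic (cyclohexene).
Ring C is fully conjugated (every ring atom contributes a p orbital); 3 ring double bonds give 6 π electrons. 6 = 4(1)+2, so ring C is aromatic (benzene ring).
Ring D has two sp³ carbons, so it is not fully conjugated — not aromatic (oxolane ring).
Ring E has two sp³ carbons, so it is not fully conjugated — not aromatic (2,3-dihydrofuran).
Rings F and G form a fused bicyclic system (with one N–H) with 9 sp² atoms and 10 π electrons from ring double bonds plus a heteroatom lone pair. 10 = 4(2)+2, so the system is aromatic and both rings count as aromatic (indole).
Aromatic: A, C, F, G. Total: 4.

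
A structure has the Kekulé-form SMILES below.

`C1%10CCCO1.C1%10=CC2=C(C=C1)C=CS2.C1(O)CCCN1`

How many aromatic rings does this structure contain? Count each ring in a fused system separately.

2

The SMILES encodes a five-membered saturated ring of four carbons and one oxygen; a six-membered carbon ring with three alternating C=C double bonds, fused to a five-membered ring containing one sulfur and two C=C double bonds; a five-membered saturated ring of four carbons and one N–H nitrogen.
The 5-membered ring with one oxygen has only sp³ atoms, so it is not fully conjugated — not aromatic (tetrahydrofuran).
The fused 6/5-membered bicyclic (with one sulfur) is a single π system with 9 sp² atoms and 10 π electrons from ring double bonds plus a heteroatom lone pair. 10 = 4(2)+2, so the system is aromatic and both rings count as aromatic (benzothiophene).
The 5-membered ring with one N–H has only sp³ atoms, so it is not fully conjugated — not aromatic (pyrrolidine).
2 of the 4 rings are aromatic. Total: 2.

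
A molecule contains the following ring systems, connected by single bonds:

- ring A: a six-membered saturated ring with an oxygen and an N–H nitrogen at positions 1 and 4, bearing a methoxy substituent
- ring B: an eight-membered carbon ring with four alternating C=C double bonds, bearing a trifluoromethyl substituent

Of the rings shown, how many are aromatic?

Ring A has only sp³ atoms, so it is not fully conjugated — not aromatic (morpholine).
Ring B has only sp² ring atoms; a planar conformation would have a fully conjugated π system of 8 electrons. But 8 = 4(2), which is 4n not 4n+2, so ring B is not aromatic (cyclooctatetraene) — cyclooctatetraene distorts into a non-planar tub to avoid antiaromaticity.
No ring is aromatic. Total: 0.

0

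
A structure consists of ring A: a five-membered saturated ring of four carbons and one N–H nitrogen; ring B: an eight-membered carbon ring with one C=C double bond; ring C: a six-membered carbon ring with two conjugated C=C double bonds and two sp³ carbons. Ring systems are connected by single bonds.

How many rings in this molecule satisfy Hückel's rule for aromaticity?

Ring A has only sp³ atoms, so it is not fully conjugated — not aromatic (pyrrolidine).
Ring B has six sp³ carbons, so it is not fully conjugated — not aromatic (cyclooctene).
Ring C has two sp³ carbons, so it is not fully conjugated — not aromatic (1,3-cyclohexadiene).
No ring is aromatic. Total: 0.

0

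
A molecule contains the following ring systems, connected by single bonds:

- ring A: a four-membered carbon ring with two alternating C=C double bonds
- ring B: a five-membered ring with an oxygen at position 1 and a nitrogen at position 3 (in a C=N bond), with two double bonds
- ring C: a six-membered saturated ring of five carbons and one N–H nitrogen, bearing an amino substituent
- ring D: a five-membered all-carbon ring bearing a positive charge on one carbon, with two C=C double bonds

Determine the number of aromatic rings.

Ring A has only sp² ring atoms; a planar conformation would have a fully conjugated π system of 4 electrons. But 4 = 4(1), which is 4n not 4n+2, so ring A is not aromatic (cyclobutadiene) — cyclobutadiene is antiaromatic and distorts to a rectangle.
Ring B has a continuous p-orbital overlap around the ring; 2 ring double bonds (4 π electrons) plus a heteroatom lone pair (2) give 6 π electrons. That satisfies 4n+2 with n=1, so ring B is aromatic (oxazole).
Ring C has only sp³ atoms, so it is not fully conjugated — not aromatic (piperidine).
Ring D has only sp² ring atoms; a planar conformation would have a fully conjugated π system of 4 electrons. But 4 = 4(1), which is 4n not 4n+2, so ring D is not aromatic (cyclopentadienyl cation).
Aromatic: B. Total: 1.

1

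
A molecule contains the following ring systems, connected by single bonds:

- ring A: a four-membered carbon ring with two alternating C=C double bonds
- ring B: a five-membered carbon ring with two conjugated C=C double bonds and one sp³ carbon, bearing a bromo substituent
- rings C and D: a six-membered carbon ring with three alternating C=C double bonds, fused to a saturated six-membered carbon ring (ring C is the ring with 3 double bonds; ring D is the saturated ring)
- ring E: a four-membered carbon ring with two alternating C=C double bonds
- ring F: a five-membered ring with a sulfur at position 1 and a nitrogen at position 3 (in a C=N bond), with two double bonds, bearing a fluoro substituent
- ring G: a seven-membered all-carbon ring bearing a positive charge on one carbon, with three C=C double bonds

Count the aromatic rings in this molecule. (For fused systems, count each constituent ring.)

3

Ring A has only sp² ring atoms; a planar conformation would have a fully conjugated π system of 4 electrons. But 4 = 4(1), which is 4n not 4n+2, so ring A is not aromatic (cyclobutadiene) — cyclobutadiene is antiaromatic and distorts to a rectangle.
Ring B has one sp³ carbon, so it is not fully conjugated — not aromatic (cyclopentadiene).
Ring C is fully conjugated (every ring atom contributes a p orbital); 3 ring double bonds give 6 π electrons. Since 6 = 4n+2 (n=1), ring C is aromatic (benzene ring).
Ring D has four sp³ carbons, so it is not fully conjugated — not aromatic (cyclohexane ring).
Ring E has only sp² ring atoms; a planar conformation would have a fully conjugated π system of 4 electrons. But 4 = 4(1), which is 4n not 4n+2, so ring E is not aromatic (cyclobutadiene) — cyclobutadiene is antiaromatic and distorts to a rectangle.
Ring F is planar and fully conjugated; 2 ring double bonds (4 π electrons) plus a heteroatom lone pair (2) give 6 π electrons. Since 6 = 4n+2 (n=1), ring F is aromatic (thiazole).
Ring G is planar and fully conjugated; 3 ring double bonds (6 π electrons) plus the carbocation's empty p orbital (0, but keeps the ring conjugated) give 6 π electrons. That satisfies 4n+2 with n=1, so ring G is aromatic (tropylium cation).
Aromatic: C, F, G. Total: 3.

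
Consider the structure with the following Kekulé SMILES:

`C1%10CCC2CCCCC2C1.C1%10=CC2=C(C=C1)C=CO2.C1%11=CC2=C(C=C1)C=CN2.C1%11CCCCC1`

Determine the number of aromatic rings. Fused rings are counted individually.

The SMILES encodes two fused six-membered saturated carbon rings; a six-membered carbon ring with three alternating C=C double bonds, fused to a five-membered ring containing one oxygen and two C=C double bonds; a six-membered carbon ring with three alternating C=C double bonds, fused to a five-membered ring containing one N–H nitrogen and two C=C double bonds; a six-membered saturated carbon ring.
The 6-membered ring has only sp³ atoms, so it is not fully conjugated — not aromatic (cyclohexane ring).
The second 6-membered ring has only sp³ atoms, so it is not fully conjugated — not aromatic (cyclohexane ring).
The fused 6/5-membered bicyclic (with one oxygen) is a single π system with 9 sp² atoms and 10 π electrons from ring double bonds plus a heteroatom lone pair. 10 = 4(2)+2, so the system is aromatic and both rings count as aromatic (benzofuran).
The fused 6/5-membered bicyclic (with one N–H) is a single π system with 9 sp² atoms and 10 π electrons from ring double bonds plus a heteroatom lone pair. 10 = 4(2)+2, so the system is aromatic and both rings count as aromatic (indole).
The third 6-membered ring has only sp³ atoms, so it is not fully conjugated — not aromatic (cyclohexane).
4 of the 7 rings are aromatic. Total: 4.

4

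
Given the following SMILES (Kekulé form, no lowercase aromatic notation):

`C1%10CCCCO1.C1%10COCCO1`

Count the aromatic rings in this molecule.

0

The SMILES encodes a six-membered saturated ring of five carbons and one oxygen; a six-membered saturated ring with oxygens at positions 1 and 4.
The 6-membered ring with one oxygen has only sp³ atoms, so it is not fully conjugated — not aromatic (tetrahydropyran).
The 6-membered ring with two oxygens (1,4) has only sp³ atoms, so it is not fully conjugated — not aromatic (1,4-dioxane).
None of the rings are aromatic. Total: 0.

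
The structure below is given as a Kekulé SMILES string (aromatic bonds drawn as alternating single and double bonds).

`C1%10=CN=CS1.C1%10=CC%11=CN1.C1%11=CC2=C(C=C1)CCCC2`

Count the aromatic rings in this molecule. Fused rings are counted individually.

3

The SMILES encodes a five-membered ring with a sulfur at position 1 and a nitrogen at position 3 (in a C=N bond), with two double bonds; a five-membered ring of four carbons and one nitrogen bearing a hydrogen, with two C=C double bonds; a six-membered carbon ring with three alternating C=C double bonds, fused to a saturated six-membered carbon ring.
The 5-membered ring with one sulfur and one =N– is fully conjugated (every ring atom contributes a p orbital); 2 ring double bonds (4 π electrons) plus a heteroatom lone pair (2) give 6 π electrons. 6 = 4(1)+2, so it is aromatic (thiazole).
The 5-membered ring with one N–H is planar and fully conjugated; 2 ring double bonds (4 π electrons) plus a heteroatom lone pair (2) give 6 π electrons. Since 6 = 4n+2 (n=1), it is aromatic (pyrrole).
The 6-membered ring is fully conjugated (every ring atom contributes a p orbital); 3 ring double bonds give 6 π electrons. 6 = 4(1)+2, so it is aromatic (benzene ring).
The second 6-membered ring has four sp³ carbons, so it is not fully conjugated — not aromatic (cyclohexane ring).
3 of the 4 rings are aromatic. Total: 3.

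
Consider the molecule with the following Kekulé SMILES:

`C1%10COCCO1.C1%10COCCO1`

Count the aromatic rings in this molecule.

The SMILES encodes a six-membered saturated ring with oxygens at positions 1 and 4; a six-membered saturated ring with oxygens at positions 1 and 4.
The 6-membered ring with two oxygens (1,4) has only sp³ atoms, so it is not fully conjugated — not aromatic (1,4-dioxane).
The second 6-membered ring with two oxygens (1,4) has only sp³ atoms, so it is not fully conjugated — not aromatic (1,4-dioxane).
None of the rings are aromatic. Total: 0.

0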